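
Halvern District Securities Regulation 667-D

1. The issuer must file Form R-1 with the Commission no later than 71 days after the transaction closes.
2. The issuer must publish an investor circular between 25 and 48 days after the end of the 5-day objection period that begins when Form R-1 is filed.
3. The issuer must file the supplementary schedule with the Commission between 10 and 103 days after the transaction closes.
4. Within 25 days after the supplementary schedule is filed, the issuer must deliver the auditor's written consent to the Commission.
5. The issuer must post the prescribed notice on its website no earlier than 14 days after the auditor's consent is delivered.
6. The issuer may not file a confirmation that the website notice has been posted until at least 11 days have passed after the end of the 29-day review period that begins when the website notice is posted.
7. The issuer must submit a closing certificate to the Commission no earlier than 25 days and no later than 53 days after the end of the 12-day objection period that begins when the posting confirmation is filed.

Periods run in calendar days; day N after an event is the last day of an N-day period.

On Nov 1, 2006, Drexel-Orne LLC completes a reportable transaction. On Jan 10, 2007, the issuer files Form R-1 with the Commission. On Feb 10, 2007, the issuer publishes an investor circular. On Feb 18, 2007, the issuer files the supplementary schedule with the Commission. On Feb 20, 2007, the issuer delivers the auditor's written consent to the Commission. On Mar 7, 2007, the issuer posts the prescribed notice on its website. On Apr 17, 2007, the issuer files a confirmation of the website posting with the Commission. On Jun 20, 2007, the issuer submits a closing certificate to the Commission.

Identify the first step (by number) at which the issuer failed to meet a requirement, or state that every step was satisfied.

(1) due by Nov 1, 2006 + 71 days = Jan 11, 2007; Jan 10, 2007 is within that limit.
(2) the permitted window runs from Jan 15, 2007 + 25 = Feb 9, 2007 to Jan 15, 2007 + 48 = Mar 4, 2007; done Feb 10, 2007, which is between those dates.
(3) the permitted window runs from Nov 1, 2006 + 10 = Nov 11, 2006 to Nov 1, 2006 + 103 = Feb 12, 2007; Feb 18, 2007 is 6 days past the end of the window.

Step 3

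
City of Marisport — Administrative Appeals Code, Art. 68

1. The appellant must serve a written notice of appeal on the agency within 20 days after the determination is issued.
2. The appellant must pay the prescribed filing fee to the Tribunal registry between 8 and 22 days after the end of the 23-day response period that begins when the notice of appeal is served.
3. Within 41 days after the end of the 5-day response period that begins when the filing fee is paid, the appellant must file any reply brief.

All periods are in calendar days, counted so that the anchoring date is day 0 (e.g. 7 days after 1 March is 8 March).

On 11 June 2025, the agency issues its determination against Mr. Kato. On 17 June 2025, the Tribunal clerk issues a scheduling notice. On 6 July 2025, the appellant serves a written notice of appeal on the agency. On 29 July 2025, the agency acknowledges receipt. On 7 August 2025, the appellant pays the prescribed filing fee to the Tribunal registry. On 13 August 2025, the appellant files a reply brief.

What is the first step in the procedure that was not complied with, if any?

(1) due by 11 June 2025 + 20 days = 1 July 2025; not done until 6 July 2025, 5 days after the deadline.

Step 1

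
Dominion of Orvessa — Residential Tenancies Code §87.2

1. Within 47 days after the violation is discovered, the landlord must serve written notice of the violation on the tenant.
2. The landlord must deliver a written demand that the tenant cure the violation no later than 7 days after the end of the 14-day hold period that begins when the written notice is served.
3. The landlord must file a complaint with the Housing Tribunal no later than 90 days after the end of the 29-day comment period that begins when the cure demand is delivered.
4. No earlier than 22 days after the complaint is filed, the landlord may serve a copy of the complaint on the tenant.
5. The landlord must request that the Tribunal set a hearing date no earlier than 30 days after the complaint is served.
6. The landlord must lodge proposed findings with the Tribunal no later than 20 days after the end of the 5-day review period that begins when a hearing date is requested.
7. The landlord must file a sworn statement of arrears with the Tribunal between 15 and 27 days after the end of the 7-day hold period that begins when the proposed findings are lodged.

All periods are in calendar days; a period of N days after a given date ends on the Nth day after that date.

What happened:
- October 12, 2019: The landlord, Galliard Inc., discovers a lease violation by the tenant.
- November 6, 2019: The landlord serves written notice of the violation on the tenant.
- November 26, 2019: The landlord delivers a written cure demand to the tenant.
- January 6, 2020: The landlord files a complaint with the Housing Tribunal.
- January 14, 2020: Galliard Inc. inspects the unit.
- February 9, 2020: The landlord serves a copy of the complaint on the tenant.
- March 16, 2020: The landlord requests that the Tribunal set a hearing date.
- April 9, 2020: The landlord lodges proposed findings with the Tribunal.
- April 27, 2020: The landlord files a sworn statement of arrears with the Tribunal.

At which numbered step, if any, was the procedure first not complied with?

Step 1: 47 days after October 12, 2019 (when the violation is discovered) is November 28, 2019; done November 6, 2019 — timely.
Step 2: 7 days after November 20, 2019 (end of the 14-day hold period, which began when the written notice is served on November 6, 2019) is November 27, 2019; done November 26, 2019 — timely.
Step 3: 90 days after December 25, 2019 (end of the 29-day comment period, which began when the cure demand is delivered on November 26, 2019) is March 24, 2020; done January 6, 2020 — timely.
Step 4: the earliest permitted date is 22 days after January 6, 2020 (when the complaint is filed), i.e. January 28, 2020; done February 9, 2020, after the minimum wait.
Step 5: the earliest permitted date is 30 days after February 9, 2020 (when the complaint is served), i.e. March 10, 2020; March 16, 2020 is on or after that date.
Step 6: 20 days after March 21, 2020 (end of the 5-day review period, which began when a hearing date is requested on March 16, 2020) is April 10, 2020; completed April 9, 2020, before the deadline.
Step 7: the window is 15–27 days after April 16, 2020 (end of the 7-day hold period, which began when the proposed findings are lodged on April 9, 2020), so May 1, 2020 through May 13, 2020; done April 27, 2020 — 4 days before the window opened.
The procedure was therefore not followed at step 7.

Step 7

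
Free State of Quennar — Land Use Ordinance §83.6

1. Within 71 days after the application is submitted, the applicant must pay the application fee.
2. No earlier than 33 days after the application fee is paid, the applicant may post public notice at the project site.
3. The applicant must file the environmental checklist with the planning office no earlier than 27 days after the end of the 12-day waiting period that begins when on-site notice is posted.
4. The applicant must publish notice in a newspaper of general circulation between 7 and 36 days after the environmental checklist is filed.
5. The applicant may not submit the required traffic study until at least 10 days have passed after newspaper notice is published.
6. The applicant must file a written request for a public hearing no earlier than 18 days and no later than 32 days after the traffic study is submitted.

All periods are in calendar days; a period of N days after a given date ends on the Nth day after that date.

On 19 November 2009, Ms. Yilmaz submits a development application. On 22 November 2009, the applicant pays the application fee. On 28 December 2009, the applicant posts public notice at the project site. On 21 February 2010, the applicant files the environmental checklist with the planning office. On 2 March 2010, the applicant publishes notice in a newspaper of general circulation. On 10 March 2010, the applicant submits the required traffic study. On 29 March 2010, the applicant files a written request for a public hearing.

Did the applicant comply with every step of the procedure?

No

Step 1: 71 days after 19 November 2009 (when the application is submitted) is 29 January 2010; 22 November 2009 is within that limit.
Step 2: the earliest permitted date is 33 days after 22 November 2009 (when the application fee is paid), i.e. 25 December 2009; 28 December 2009 is on or after that date.
Step 3: the earliest permitted date is 27 days after 9 January 2010 (end of the 12-day waiting period, which began when on-site notice is posted on 28 December 2009), i.e. 5 February 2010; done 21 February 2010 — permitted.
Step 4: the window is 7–36 days after 21 February 2010 (when the environmental checklist is filed), so 28 February 2010 through 29 March 2010; done 2 March 2010 — within the window.
Step 5: the earliest permitted date is 10 days after 2 March 2010 (when newspaper notice is published), i.e. 12 March 2010; done 10 March 2010 — 2 days too early.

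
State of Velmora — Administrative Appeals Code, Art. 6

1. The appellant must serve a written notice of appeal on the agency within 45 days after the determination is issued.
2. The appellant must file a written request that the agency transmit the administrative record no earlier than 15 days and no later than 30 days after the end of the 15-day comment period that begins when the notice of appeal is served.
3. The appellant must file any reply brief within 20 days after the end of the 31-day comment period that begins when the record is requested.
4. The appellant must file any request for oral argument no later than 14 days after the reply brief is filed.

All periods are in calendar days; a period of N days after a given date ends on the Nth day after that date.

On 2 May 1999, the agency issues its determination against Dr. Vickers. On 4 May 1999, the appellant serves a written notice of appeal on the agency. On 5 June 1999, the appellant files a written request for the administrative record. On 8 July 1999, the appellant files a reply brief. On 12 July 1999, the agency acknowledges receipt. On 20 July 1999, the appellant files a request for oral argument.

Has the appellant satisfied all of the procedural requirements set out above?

Step 1: 45 days after 2 May 1999 (when the determination is issued) is 16 June 1999; done 4 May 1999 — timely.
Step 2: the window is 15–30 days after 19 May 1999 (end of the 15-day comment period, which began when the notice of appeal is served on 4 May 1999), so 3 June 1999 through 18 June 1999; done 5 June 1999 — within the window.
Step 3: 20 days after 6 July 1999 (end of the 31-day comment period, which began when the record is requested on 5 June 1999) is 26 July 1999; done 8 July 1999 — timely.
Step 4: 14 days after 8 July 1999 (when the reply brief is filed) is 22 July 1999; done 20 July 1999 — timely.

Yes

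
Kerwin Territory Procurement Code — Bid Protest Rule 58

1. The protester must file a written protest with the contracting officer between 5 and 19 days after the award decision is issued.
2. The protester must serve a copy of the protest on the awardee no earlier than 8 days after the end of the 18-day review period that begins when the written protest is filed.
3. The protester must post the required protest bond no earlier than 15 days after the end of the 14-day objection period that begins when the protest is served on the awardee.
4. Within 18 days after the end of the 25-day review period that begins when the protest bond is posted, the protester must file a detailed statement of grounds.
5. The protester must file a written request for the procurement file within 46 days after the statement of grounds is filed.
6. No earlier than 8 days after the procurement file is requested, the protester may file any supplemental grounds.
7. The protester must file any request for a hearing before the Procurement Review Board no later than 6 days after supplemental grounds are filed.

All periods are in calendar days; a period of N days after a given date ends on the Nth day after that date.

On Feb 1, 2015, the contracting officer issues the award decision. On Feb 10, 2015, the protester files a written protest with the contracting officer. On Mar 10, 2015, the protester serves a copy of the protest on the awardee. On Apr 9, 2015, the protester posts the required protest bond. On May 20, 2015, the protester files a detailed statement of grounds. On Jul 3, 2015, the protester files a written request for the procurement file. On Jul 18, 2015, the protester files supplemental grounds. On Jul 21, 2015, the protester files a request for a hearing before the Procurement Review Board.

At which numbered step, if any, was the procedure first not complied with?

(1) the permitted window runs from Feb 1, 2015 + 5 = Feb 6, 2015 to Feb 1, 2015 + 19 = Feb 20, 2015; done Feb 10, 2015, which is between those dates.
(2) permitted from Feb 28, 2015 + 8 days = Mar 8, 2015 onward; Mar 10, 2015 is on or after that date.
(3) permitted from Mar 24, 2015 + 15 days = Apr 8, 2015 onward; done Apr 9, 2015 — permitted.
(4) due by May 4, 2015 + 18 days = May 22, 2015; done May 20, 2015 — timely.
(5) due by May 20, 2015 + 46 days = Jul 5, 2015; done Jul 3, 2015 — timely.
(6) permitted from Jul 3, 2015 + 8 days = Jul 11, 2015 onward; done Jul 18, 2015, after the minimum wait.
(7) due by Jul 18, 2015 + 6 days = Jul 24, 2015; completed Jul 21, 2015, before the deadline.

None — every step was satisfied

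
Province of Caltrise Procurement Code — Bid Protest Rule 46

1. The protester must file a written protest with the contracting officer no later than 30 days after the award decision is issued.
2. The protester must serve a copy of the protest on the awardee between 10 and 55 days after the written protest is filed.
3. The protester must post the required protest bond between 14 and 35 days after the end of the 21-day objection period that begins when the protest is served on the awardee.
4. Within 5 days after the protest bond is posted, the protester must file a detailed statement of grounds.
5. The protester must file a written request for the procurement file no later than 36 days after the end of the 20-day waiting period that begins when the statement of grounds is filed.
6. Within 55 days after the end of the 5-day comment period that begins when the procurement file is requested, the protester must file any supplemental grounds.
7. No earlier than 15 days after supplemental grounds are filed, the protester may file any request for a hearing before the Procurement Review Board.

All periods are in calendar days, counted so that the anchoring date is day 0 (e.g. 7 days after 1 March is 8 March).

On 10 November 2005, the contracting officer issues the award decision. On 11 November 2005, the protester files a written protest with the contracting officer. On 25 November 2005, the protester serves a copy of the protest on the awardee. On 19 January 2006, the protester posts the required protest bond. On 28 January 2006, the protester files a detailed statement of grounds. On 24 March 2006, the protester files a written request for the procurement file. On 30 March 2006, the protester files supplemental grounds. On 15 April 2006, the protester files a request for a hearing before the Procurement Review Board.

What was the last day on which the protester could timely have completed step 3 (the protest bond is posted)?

The protest is served on the awardee on 25 November 2005; the 21-day objection period therefore ends 16 December 2005, and step 3 runs from that date. The window is 14–35 days after 16 December 2005; it closes on 20 January 2006.

20 January 2006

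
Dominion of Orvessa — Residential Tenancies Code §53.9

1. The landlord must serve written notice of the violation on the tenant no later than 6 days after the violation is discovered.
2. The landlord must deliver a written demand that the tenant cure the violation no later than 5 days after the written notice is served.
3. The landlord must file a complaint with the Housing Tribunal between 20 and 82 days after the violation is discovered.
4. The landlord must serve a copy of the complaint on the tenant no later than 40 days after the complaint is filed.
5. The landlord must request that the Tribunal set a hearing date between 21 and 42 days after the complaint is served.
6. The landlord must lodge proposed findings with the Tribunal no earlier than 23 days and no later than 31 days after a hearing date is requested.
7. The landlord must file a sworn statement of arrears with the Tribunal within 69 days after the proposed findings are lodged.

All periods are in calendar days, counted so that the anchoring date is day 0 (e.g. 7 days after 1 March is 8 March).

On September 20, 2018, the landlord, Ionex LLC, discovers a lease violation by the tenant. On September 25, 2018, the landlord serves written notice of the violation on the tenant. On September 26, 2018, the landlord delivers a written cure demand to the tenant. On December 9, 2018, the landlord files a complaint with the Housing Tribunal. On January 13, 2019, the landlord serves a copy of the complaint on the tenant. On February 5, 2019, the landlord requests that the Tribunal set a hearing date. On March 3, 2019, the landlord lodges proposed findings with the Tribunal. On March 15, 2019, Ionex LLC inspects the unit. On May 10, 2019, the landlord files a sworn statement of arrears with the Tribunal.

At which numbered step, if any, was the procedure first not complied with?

Step 1 — counting 6 days from September 20, 2018 (when the violation is discovered) gives a deadline of September 26, 2018; completed September 25, 2018, before the deadline.
Step 2 — counting 5 days from September 25, 2018 (when the written notice is served) gives a deadline of September 30, 2018; September 26, 2018 is within that limit.
Step 3 — 20 and 82 days from September 20, 2018 (when the violation is discovered) are October 10, 2018 and December 11, 2018 respectively; done December 9, 2018 — within the window.
Step 4 — counting 40 days from December 9, 2018 (when the complaint is filed) gives a deadline of January 18, 2019; completed January 13, 2019, before the deadline.
Step 5 — 21 and 42 days from January 13, 2019 (when the complaint is served) are February 3, 2019 and February 24, 2019 respectively; done February 5, 2019 — within the window.
Step 6 — 23 and 31 days from February 5, 2019 (when a hearing date is requested) are February 28, 2019 and March 8, 2019 respectively; done March 3, 2019, which is between those dates.
Step 7 — counting 69 days from March 3, 2019 (when the proposed findings are lodged) gives a deadline of May 11, 2019; done May 10, 2019 — timely.

None — every step was satisfied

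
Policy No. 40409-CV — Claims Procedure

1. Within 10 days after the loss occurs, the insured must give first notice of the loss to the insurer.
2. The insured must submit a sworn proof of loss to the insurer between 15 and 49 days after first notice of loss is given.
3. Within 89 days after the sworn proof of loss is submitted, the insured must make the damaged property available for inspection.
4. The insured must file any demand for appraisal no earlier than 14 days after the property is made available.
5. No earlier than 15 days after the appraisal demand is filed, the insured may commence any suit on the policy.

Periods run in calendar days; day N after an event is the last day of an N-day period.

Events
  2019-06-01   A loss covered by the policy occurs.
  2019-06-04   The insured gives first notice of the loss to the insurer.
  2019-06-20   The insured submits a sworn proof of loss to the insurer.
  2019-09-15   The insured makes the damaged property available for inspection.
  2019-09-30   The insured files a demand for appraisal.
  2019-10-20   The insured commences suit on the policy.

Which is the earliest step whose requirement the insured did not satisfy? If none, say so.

None — every step was satisfied

Step 1: 10 days after 2019-06-01 (when the loss occurs) is 2019-06-11; 2019-06-04 is within that limit.
Step 2: the window is 15–49 days after 2019-06-04 (when first notice of loss is given), so 2019-06-19 through 2019-07-23; 2019-06-20 falls inside that range.
Step 3: 89 days after 2019-06-20 (when the sworn proof of loss is submitted) is 2019-09-17; 2019-09-15 is within that limit.
Step 4: the earliest permitted date is 14 days after 2019-09-15 (when the property is made available), i.e. 2019-09-29; done 2019-09-30, after the minimum wait.
Step 5: the earliest permitted date is 15 days after 2019-09-30 (when the appraisal demand is filed), i.e. 2019-10-15; done 2019-10-20 — permitted.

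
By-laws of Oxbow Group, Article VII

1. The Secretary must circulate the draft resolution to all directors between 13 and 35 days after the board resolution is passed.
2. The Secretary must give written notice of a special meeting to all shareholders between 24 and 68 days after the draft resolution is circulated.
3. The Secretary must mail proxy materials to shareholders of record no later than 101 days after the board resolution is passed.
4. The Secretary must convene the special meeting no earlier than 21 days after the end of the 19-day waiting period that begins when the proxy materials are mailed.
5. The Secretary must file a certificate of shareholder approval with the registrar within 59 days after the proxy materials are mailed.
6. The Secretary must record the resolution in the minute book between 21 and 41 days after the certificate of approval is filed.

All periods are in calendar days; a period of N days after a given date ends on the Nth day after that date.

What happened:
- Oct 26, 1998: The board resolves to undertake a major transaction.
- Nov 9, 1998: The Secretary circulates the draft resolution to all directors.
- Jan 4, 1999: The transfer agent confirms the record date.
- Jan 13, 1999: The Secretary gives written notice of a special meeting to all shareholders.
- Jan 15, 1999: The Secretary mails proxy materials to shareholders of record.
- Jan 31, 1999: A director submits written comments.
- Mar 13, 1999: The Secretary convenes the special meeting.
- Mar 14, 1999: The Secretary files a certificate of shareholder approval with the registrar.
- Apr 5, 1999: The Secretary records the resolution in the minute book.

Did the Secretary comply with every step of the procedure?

Yes

Step 1 — 13 and 35 days from Oct 26, 1998 (when the board resolution is passed) are Nov 8, 1998 and Nov 30, 1998 respectively; Nov 9, 1998 falls inside that range.
Step 2 — 24 and 68 days from Nov 9, 1998 (when the draft resolution is circulated) are Dec 3, 1998 and Jan 16, 1999 respectively; Jan 13, 1999 falls inside that range.
Step 3 — counting 101 days from Oct 26, 1998 (when the board resolution is passed) gives a deadline of Feb 4, 1999; completed Jan 15, 1999, before the deadline.
Step 4 — must wait 21 days from Feb 3, 1999 (end of the 19-day waiting period, which began when the proxy materials are mailed on Jan 15, 1999), so not before Feb 24, 1999; done Mar 13, 1999, after the minimum wait.
Step 5 — counting 59 days from Jan 15, 1999 (when the proxy materials are mailed) gives a deadline of Mar 15, 1999; done Mar 14, 1999 — timely.
Step 6 — 21 and 41 days from Mar 14, 1999 (when the certificate of approval is filed) are Apr 4, 1999 and Apr 24, 1999 respectively; done Apr 5, 1999, which is between those dates.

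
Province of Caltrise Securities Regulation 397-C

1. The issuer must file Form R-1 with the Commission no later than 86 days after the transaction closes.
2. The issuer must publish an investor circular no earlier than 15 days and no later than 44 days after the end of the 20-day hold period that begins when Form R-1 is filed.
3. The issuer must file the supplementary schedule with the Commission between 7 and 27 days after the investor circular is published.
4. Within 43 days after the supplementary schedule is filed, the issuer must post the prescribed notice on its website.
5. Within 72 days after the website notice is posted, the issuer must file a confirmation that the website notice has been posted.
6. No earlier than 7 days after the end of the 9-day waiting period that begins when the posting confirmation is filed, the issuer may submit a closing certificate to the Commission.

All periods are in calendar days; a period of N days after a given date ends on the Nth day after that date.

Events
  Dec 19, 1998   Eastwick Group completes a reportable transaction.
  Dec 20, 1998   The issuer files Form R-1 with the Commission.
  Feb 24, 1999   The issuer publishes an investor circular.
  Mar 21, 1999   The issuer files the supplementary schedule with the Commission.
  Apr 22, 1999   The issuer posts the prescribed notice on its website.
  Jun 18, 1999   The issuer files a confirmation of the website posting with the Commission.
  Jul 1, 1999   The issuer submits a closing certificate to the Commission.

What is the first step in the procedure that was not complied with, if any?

Step 1: 86 days after Dec 19, 1998 (when the transaction closes) is Mar 15, 1999; done Dec 20, 1998 — timely.
Step 2: the window is 15–44 days after Jan 9, 1999 (end of the 20-day hold period, which began when Form R-1 is filed on Dec 20, 1998), so Jan 24, 1999 through Feb 22, 1999; done Feb 24, 1999 — 2 days after the window closed.
No need to go further; step 2 was not satisfied.

Step 2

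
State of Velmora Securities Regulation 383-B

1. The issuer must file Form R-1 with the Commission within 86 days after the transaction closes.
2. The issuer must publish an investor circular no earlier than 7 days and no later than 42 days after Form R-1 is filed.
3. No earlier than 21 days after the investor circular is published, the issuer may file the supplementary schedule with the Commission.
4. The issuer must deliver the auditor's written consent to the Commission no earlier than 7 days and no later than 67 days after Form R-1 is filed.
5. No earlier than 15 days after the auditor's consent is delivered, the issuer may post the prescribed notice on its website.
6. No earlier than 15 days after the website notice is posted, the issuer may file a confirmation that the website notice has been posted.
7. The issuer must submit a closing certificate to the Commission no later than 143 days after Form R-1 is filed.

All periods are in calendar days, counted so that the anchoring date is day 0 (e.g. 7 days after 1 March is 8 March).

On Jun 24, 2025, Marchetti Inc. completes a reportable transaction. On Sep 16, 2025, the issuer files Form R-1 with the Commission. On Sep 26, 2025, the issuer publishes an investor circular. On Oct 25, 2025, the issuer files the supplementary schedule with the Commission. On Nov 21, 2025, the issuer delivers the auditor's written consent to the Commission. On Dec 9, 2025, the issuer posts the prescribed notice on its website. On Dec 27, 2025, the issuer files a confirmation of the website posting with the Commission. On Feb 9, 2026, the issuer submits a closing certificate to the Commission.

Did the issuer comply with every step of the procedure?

(1) due by Jun 24, 2025 + 86 days = Sep 18, 2025; completed Sep 16, 2025, before the deadline.
(2) the permitted window runs from Sep 16, 2025 + 7 = Sep 23, 2025 to Sep 16, 2025 + 42 = Oct 28, 2025; done Sep 26, 2025, which is between those dates.
(3) permitted from Sep 26, 2025 + 21 days = Oct 17, 2025 onward; done Oct 25, 2025, after the minimum wait.
(4) the permitted window runs from Sep 16, 2025 + 7 = Sep 23, 2025 to Sep 16, 2025 + 67 = Nov 22, 2025; done Nov 21, 2025, which is between those dates.
(5) permitted from Nov 21, 2025 + 15 days = Dec 6, 2025 onward; Dec 9, 2025 is on or after that date.
(6) permitted from Dec 9, 2025 + 15 days = Dec 24, 2025 onward; done Dec 27, 2025 — permitted.
(7) due by Sep 16, 2025 + 143 days = Feb 6, 2026; done Feb 9, 2026 — 3 days late.

No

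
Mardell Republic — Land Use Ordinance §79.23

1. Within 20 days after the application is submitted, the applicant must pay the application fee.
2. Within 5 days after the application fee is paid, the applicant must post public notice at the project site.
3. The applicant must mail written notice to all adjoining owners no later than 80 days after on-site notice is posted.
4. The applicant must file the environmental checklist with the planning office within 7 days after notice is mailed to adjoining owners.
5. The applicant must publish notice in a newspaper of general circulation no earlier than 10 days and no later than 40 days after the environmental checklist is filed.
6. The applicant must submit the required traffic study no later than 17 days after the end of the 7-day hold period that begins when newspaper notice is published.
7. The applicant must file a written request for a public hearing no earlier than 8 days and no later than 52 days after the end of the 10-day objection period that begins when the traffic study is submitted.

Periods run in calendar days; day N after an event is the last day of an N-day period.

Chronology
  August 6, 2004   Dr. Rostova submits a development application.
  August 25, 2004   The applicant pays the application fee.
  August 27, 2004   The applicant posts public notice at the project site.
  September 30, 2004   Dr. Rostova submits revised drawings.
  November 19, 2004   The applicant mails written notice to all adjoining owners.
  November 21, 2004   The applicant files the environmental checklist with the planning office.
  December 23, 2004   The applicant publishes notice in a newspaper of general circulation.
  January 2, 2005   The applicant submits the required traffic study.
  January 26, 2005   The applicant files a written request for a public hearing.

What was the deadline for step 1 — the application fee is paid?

August 26, 2004

Step 1 runs from August 6, 2004, when the application is submitted. 20 days after August 6, 2004 is August 26, 2004.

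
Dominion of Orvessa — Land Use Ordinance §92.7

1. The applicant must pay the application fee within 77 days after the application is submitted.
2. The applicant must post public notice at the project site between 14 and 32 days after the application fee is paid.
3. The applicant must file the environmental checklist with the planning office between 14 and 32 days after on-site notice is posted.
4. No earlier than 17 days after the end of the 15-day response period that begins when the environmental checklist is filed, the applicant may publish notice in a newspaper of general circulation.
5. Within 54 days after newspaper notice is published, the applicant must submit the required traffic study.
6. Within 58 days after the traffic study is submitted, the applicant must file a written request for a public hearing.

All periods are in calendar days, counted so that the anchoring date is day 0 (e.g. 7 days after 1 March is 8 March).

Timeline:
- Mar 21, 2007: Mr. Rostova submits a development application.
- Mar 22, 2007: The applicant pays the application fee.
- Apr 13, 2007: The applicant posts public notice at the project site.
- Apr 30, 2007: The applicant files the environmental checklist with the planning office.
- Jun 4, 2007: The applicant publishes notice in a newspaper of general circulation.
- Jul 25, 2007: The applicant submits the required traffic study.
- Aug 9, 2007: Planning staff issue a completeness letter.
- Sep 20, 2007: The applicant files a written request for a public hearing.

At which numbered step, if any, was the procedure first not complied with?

None — every step was satisfied

Step 1: 77 days after Mar 21, 2007 (when the application is submitted) is Jun 6, 2007; completed Mar 22, 2007, before the deadline.
Step 2: the window is 14–32 days after Mar 22, 2007 (when the application fee is paid), so Apr 5, 2007 through Apr 23, 2007; done Apr 13, 2007, which is between those dates.
Step 3: the window is 14–32 days after Apr 13, 2007 (when on-site notice is posted), so Apr 27, 2007 through May 15, 2007; done Apr 30, 2007 — within the window.
Step 4: the earliest permitted date is 17 days after May 15, 2007 (end of the 15-day response period, which began when the environmental checklist is filed on Apr 30, 2007), i.e. Jun 1, 2007; Jun 4, 2007 is on or after that date.
Step 5: 54 days after Jun 4, 2007 (when newspaper notice is published) is Jul 28, 2007; completed Jul 25, 2007, before the deadline.
Step 6: 58 days after Jul 25, 2007 (when the traffic study is submitted) is Sep 21, 2007; completed Sep 20, 2007, before the deadline.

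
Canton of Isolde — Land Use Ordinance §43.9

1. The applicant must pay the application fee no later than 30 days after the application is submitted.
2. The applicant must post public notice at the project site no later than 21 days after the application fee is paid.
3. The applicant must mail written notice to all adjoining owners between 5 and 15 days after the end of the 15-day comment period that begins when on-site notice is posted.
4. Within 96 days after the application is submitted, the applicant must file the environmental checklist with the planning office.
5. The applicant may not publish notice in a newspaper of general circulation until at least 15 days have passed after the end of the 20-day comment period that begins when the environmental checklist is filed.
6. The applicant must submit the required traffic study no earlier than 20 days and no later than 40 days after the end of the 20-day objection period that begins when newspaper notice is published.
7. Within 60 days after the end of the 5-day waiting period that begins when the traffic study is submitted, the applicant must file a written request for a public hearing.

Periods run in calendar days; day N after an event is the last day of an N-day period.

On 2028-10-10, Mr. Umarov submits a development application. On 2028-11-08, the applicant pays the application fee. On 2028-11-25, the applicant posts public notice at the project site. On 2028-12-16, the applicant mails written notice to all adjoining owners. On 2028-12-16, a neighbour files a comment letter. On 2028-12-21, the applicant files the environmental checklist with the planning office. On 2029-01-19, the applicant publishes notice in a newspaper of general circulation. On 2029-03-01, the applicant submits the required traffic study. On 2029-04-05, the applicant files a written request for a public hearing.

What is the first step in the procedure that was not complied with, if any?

Step 5

Step 1: 30 days after 2028-10-10 (when the application is submitted) is 2028-11-09; done 2028-11-08 — timely.
Step 2: 21 days after 2028-11-08 (when the application fee is paid) is 2028-11-29; 2028-11-25 is within that limit.
Step 3: the window is 5–15 days after 2028-12-10 (end of the 15-day comment period, which began when on-site notice is posted on 2028-11-25), so 2028-12-15 through 2028-12-25; done 2028-12-16 — within the window.
Step 4: 96 days after 2028-10-10 (when the application is submitted) is 2029-01-14; completed 2028-12-21, before the deadline.
Step 5: the earliest permitted date is 15 days after 2029-01-10 (end of the 20-day comment period, which began when the environmental checklist is filed on 2028-12-21), i.e. 2029-01-25; acted on 2029-01-19, 6 days prematurely.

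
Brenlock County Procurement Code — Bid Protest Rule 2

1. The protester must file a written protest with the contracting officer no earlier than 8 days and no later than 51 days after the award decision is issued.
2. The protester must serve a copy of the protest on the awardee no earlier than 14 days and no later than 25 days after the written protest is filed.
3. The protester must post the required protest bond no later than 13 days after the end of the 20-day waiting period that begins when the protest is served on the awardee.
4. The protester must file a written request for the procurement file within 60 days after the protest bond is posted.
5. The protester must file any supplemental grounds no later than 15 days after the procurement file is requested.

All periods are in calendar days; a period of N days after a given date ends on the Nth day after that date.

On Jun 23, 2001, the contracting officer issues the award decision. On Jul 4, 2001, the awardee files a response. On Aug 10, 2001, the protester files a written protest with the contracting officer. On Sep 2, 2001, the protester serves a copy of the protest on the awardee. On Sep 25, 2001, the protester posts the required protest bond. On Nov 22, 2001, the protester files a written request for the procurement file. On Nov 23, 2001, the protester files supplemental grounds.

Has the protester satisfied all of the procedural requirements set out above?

Step 1 — 8 and 51 days from Jun 23, 2001 (when the award decision is issued) are Jul 1, 2001 and Aug 13, 2001 respectively; done Aug 10, 2001 — within the window.
Step 2 — 14 and 25 days from Aug 10, 2001 (when the written protest is filed) are Aug 24, 2001 and Sep 4, 2001 respectively; done Sep 2, 2001 — within the window.
Step 3 — counting 13 days from Sep 22, 2001 (end of the 20-day waiting period, which began when the protest is served on the awardee on Sep 2, 2001) gives a deadline of Oct 5, 2001; done Sep 25, 2001 — timely.
Step 4 — counting 60 days from Sep 25, 2001 (when the protest bond is posted) gives a deadline of Nov 24, 2001; done Nov 22, 2001 — timely.
Step 5 — counting 15 days from Nov 22, 2001 (when the procurement file is requested) gives a deadline of Dec 7, 2001; done Nov 23, 2001 — timely.

Yes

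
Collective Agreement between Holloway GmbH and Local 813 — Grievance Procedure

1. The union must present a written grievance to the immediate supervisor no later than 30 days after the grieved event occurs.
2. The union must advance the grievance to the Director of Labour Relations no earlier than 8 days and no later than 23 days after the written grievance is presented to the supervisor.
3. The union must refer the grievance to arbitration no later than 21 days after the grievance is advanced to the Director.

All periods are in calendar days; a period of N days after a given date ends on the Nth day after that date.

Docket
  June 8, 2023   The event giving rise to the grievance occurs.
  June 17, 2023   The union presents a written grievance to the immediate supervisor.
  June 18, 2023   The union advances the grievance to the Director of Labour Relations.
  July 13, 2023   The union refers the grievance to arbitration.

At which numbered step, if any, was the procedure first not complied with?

Step 2

Step 1: 30 days after June 8, 2023 (when the grieved event occurs) is July 8, 2023; completed June 17, 2023, before the deadline.
Step 2: the window is 8–23 days after June 17, 2023 (when the written grievance is presented to the supervisor), so June 25, 2023 through July 10, 2023; June 18, 2023 is 7 days too early.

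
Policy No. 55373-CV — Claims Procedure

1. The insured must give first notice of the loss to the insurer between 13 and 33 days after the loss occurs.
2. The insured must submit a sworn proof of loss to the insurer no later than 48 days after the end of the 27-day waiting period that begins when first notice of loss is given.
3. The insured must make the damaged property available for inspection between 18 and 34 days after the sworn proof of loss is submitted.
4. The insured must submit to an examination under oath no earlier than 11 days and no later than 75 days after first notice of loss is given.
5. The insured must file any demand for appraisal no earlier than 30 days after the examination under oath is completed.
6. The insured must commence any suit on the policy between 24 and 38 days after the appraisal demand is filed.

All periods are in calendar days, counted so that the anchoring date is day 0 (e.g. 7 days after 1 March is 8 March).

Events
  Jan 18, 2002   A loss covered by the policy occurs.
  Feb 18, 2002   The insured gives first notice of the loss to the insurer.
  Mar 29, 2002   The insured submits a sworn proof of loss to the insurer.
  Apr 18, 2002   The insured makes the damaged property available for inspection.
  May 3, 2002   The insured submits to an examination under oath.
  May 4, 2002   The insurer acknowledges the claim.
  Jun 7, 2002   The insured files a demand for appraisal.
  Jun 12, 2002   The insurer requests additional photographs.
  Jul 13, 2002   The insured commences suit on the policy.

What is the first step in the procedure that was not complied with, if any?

Step 1 — 13 and 33 days from Jan 18, 2002 (when the loss occurs) are Jan 31, 2002 and Feb 20, 2002 respectively; Feb 18, 2002 falls inside that range.
Step 2 — counting 48 days from Mar 17, 2002 (end of the 27-day waiting period, which began when first notice of loss is given on Feb 18, 2002) gives a deadline of May 4, 2002; Mar 29, 2002 is within that limit.
Step 3 — 18 and 34 days from Mar 29, 2002 (when the sworn proof of loss is submitted) are Apr 16, 2002 and May 2, 2002 respectively; done Apr 18, 2002, which is between those dates.
Step 4 — 11 and 75 days from Feb 18, 2002 (when first notice of loss is given) are Mar 1, 2002 and May 4, 2002 respectively; done May 3, 2002, which is between those dates.
Step 5 — must wait 30 days from May 3, 2002 (when the examination under oath is completed), so not before Jun 2, 2002; done Jun 7, 2002 — permitted.
Step 6 — 24 and 38 days from Jun 7, 2002 (when the appraisal demand is filed) are Jul 1, 2002 and Jul 15, 2002 respectively; done Jul 13, 2002 — within the window.

None — every step was satisfied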